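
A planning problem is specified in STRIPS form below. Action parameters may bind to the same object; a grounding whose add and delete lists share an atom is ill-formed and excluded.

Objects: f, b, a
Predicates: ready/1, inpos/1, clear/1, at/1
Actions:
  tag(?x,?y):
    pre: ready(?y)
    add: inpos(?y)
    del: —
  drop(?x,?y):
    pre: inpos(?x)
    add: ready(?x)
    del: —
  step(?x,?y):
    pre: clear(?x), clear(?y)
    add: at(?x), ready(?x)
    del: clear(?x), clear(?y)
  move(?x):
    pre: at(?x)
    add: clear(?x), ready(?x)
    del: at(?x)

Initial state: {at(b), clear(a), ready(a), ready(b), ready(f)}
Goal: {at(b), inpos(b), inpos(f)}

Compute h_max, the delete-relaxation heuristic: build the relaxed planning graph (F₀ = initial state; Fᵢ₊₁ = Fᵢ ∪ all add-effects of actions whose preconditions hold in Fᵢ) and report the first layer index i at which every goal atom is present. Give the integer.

F0 = init (5 atoms)
F1 = F0 ∪ {at(a), clear(b), inpos(a), inpos(b), inpos(f)}  (10 atoms)
goal ⊆ F1  ⇒  h_max = 1

1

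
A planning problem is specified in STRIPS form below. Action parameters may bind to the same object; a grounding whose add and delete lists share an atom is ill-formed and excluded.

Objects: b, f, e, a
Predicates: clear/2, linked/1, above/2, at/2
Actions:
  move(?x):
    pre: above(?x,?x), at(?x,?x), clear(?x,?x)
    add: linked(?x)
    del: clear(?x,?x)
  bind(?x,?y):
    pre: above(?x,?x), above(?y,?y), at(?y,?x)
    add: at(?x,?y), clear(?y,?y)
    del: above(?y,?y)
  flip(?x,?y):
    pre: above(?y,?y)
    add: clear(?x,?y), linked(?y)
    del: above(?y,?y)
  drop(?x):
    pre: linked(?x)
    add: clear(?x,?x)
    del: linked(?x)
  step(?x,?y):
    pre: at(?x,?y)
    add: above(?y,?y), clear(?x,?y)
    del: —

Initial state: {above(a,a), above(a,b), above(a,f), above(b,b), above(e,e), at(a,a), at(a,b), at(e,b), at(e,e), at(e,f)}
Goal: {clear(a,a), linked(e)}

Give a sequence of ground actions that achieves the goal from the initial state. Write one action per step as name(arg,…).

bind(b,a); flip(b,e)

1. bind(b,a)  →  {above(a,b), above(a,f), above(b,b), above(e,e), at(a,a), at(a,b), at(b,a), at(e,b), at(e,e), at(e,f), clear(a,a)}
2. flip(b,e)  →  {above(a,b), above(a,f), above(b,b), at(a,a), at(a,b), at(b,a), at(e,b), at(e,e), at(e,f), clear(a,a), clear(b,e), linked(e)}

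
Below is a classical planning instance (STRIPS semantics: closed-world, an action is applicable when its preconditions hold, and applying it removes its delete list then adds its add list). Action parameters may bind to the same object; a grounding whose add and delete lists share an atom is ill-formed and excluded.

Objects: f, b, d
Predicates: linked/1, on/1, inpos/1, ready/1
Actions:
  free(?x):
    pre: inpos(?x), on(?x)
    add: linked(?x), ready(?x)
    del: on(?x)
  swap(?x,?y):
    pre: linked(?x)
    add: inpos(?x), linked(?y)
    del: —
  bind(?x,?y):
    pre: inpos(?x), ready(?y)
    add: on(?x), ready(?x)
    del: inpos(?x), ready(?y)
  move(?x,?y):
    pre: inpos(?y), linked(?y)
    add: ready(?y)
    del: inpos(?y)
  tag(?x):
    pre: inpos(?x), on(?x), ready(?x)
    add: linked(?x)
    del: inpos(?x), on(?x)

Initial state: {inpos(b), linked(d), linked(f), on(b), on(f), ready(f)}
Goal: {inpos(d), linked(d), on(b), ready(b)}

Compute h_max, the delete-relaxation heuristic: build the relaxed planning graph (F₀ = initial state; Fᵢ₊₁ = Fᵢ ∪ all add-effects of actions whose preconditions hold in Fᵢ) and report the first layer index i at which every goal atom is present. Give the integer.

1

F0 = init (6 atoms)
F1 = F0 ∪ {inpos(d), inpos(f), linked(b), ready(b)}  (10 atoms)
goal ⊆ F1  ⇒  h_max = 1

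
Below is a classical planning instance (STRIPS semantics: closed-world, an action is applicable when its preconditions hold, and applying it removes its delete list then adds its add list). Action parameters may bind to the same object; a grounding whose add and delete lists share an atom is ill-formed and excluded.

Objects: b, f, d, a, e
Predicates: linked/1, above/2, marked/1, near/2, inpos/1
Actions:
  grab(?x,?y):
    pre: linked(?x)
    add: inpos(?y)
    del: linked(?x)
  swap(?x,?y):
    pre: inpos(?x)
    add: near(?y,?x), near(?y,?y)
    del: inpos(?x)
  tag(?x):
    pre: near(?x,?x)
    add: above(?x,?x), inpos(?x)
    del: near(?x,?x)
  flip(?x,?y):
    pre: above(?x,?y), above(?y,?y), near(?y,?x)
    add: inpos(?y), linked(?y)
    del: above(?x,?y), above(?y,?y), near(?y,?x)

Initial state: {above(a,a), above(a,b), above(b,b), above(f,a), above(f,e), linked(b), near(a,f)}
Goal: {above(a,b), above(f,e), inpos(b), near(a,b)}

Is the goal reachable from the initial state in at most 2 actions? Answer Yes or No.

1. grab(b,b)  →  {above(a,a), above(a,b), above(b,b), above(f,a), above(f,e), inpos(b), near(a,f)}
2. swap(b,a)  →  {above(a,a), above(a,b), above(b,b), above(f,a), above(f,e), near(a,a), near(a,b), near(a,f)}
3. flip(f,a)  →  {above(a,b), above(b,b), above(f,e), inpos(a), linked(a), near(a,a), near(a,b)}
4. grab(a,b)  →  {above(a,b), above(b,b), above(f,e), inpos(a), inpos(b), near(a,a), near(a,b)}
optimal plan length = 4; 4 > 2

No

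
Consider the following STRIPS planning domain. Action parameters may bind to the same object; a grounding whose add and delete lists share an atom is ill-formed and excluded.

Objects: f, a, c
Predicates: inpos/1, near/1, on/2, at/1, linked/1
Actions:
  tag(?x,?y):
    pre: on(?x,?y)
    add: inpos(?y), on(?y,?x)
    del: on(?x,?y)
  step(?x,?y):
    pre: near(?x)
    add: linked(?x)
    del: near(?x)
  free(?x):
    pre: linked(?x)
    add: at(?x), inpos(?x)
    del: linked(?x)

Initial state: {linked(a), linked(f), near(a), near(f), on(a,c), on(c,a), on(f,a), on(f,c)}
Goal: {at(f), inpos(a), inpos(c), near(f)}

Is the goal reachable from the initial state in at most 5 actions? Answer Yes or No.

Yes

1. tag(f,a)  →  {inpos(a), linked(a), linked(f), near(a), near(f), on(a,c), on(a,f), on(c,a), on(f,c)}
2. tag(f,c)  →  {inpos(a), inpos(c), linked(a), linked(f), near(a), near(f), on(a,c), on(a,f), on(c,a), on(c,f)}
3. free(f)  →  {at(f), inpos(a), inpos(c), inpos(f), linked(a), near(a), near(f), on(a,c), on(a,f), on(c,a), on(c,f)}
optimal plan length = 3; 3 ≤ 5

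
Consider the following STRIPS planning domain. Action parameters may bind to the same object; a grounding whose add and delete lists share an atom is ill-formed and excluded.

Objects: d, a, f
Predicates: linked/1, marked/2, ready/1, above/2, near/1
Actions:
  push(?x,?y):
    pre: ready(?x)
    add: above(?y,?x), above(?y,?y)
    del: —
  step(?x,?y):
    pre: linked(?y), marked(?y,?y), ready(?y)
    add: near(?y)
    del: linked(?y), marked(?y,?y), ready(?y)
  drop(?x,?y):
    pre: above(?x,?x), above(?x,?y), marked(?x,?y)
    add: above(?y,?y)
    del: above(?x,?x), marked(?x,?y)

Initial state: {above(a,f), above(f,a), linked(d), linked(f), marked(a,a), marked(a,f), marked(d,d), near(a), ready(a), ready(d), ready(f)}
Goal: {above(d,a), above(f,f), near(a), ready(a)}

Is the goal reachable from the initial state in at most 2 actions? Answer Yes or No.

Yes

1. push(d,f)  →  {above(a,f), above(f,a), above(f,d), above(f,f), linked(d), linked(f), marked(a,a), marked(a,f), marked(d,d), near(a), ready(a), ready(d), ready(f)}
2. push(a,d)  →  {above(a,f), above(d,a), above(d,d), above(f,a), above(f,d), above(f,f), linked(d), linked(f), marked(a,a), marked(a,f), marked(d,d), near(a), ready(a), ready(d), ready(f)}
optimal plan length = 2; 2 ≤ 2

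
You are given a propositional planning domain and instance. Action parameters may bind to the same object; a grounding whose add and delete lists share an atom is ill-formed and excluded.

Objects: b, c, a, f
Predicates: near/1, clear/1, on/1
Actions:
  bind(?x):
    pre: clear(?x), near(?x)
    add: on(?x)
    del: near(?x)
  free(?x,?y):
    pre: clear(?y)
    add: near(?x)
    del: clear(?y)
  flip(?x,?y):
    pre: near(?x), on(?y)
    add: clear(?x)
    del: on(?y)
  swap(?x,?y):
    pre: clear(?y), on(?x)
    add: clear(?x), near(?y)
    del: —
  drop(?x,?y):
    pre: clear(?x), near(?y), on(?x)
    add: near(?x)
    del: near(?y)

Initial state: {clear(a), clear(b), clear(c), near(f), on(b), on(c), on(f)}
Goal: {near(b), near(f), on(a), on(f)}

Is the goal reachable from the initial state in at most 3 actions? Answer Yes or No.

Yes

1. free(b,b)  →  {clear(a), clear(c), near(b), near(f), on(b), on(c), on(f)}
2. free(a,c)  →  {clear(a), near(a), near(b), near(f), on(b), on(c), on(f)}
3. bind(a)  →  {clear(a), near(b), near(f), on(a), on(b), on(c), on(f)}
optimal plan length = 3; 3 ≤ 3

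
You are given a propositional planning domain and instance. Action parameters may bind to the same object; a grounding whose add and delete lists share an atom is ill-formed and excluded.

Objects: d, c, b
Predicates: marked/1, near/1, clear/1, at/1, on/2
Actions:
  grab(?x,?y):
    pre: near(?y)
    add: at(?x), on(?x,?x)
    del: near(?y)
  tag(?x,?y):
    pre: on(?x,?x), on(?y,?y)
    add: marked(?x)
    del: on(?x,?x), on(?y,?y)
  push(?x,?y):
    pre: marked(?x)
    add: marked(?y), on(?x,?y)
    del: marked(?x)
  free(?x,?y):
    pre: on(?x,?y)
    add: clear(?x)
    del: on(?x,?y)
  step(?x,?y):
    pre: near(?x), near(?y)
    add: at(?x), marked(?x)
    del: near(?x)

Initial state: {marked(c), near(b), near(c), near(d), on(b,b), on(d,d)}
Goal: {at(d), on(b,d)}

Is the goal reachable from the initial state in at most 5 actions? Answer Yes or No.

1. grab(d,d)  →  {at(d), marked(c), near(b), near(c), on(b,b), on(d,d)}
2. tag(b,d)  →  {at(d), marked(b), marked(c), near(b), near(c)}
3. push(b,d)  →  {at(d), marked(c), marked(d), near(b), near(c), on(b,d)}
optimal plan length = 3; 3 ≤ 5

Yes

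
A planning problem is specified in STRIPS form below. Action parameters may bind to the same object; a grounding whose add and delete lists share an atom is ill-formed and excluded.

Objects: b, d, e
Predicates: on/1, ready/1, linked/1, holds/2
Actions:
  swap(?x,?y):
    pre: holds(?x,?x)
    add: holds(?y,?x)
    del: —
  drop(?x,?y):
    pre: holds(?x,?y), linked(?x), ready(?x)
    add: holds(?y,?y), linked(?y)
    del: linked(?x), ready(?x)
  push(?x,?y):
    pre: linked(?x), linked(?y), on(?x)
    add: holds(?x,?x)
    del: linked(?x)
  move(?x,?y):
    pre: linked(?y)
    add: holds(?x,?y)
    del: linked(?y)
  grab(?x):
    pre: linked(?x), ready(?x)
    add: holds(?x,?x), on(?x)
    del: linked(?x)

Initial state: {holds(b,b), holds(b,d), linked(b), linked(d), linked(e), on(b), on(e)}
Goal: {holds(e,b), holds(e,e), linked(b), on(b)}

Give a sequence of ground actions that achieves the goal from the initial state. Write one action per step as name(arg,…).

swap(b,e); push(e,b)

1. swap(b,e)  →  {holds(b,b), holds(b,d), holds(e,b), linked(b), linked(d), linked(e), on(b), on(e)}
2. push(e,b)  →  {holds(b,b), holds(b,d), holds(e,b), holds(e,e), linked(b), linked(d), on(b), on(e)}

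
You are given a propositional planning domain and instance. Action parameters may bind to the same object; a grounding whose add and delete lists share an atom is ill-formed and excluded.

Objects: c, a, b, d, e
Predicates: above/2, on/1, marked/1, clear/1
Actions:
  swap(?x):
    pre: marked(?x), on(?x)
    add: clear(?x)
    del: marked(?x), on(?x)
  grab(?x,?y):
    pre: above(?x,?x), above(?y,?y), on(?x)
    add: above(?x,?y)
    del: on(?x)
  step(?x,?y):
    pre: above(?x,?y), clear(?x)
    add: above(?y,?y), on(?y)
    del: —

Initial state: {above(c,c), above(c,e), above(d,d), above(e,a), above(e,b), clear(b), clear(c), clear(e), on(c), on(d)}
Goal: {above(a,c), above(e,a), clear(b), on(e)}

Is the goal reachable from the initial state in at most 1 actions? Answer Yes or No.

1. step(c,e)  →  {above(c,c), above(c,e), above(d,d), above(e,a), above(e,b), above(e,e), clear(b), clear(c), clear(e), on(c), on(d), on(e)}
2. step(e,a)  →  {above(a,a), above(c,c), above(c,e), above(d,d), above(e,a), above(e,b), above(e,e), clear(b), clear(c), clear(e), on(a), on(c), on(d), on(e)}
3. grab(a,c)  →  {above(a,a), above(a,c), above(c,c), above(c,e), above(d,d), above(e,a), above(e,b), above(e,e), clear(b), clear(c), clear(e), on(c), on(d), on(e)}
optimal plan length = 3; 3 > 1

No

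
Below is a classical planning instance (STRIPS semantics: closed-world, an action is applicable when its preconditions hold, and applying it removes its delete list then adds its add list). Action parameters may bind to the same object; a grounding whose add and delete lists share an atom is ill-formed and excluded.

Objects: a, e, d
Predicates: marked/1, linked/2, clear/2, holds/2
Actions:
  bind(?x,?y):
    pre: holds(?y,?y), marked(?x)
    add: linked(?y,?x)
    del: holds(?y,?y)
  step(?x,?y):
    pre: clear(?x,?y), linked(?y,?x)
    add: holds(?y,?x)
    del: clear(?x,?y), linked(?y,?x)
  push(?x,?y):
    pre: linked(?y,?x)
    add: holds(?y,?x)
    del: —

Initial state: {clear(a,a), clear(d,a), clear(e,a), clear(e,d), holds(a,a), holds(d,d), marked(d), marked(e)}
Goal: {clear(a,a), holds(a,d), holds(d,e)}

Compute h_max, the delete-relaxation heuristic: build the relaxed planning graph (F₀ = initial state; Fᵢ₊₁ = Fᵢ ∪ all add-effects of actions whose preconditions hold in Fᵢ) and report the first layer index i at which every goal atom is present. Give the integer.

2

F0 = init (8 atoms)
F1 = F0 ∪ {linked(a,d), linked(a,e), linked(d,d), linked(d,e)}  (12 atoms)
F2 = F1 ∪ {holds(a,d), holds(a,e), holds(d,e)}  (15 atoms)
goal ⊆ F2  ⇒  h_max = 2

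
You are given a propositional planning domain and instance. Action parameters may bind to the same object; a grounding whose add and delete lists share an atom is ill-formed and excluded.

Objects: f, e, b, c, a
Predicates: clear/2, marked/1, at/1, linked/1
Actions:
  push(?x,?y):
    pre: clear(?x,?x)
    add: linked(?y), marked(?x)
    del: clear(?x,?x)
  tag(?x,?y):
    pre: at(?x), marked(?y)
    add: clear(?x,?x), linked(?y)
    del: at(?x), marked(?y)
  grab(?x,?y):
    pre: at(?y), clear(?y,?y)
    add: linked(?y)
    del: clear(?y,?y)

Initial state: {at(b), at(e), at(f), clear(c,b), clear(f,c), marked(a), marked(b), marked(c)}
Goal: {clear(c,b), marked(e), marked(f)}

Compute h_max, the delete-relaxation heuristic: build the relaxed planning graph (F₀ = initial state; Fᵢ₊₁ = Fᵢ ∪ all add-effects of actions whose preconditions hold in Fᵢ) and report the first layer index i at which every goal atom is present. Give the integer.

F0 = init (8 atoms)
F1 = F0 ∪ {clear(b,b), clear(e,e), clear(f,f), linked(a), linked(b), linked(c)}  (14 atoms)
F2 = F1 ∪ {linked(e), linked(f), marked(e), marked(f)}  (18 atoms)
goal ⊆ F2  ⇒  h_max = 2

2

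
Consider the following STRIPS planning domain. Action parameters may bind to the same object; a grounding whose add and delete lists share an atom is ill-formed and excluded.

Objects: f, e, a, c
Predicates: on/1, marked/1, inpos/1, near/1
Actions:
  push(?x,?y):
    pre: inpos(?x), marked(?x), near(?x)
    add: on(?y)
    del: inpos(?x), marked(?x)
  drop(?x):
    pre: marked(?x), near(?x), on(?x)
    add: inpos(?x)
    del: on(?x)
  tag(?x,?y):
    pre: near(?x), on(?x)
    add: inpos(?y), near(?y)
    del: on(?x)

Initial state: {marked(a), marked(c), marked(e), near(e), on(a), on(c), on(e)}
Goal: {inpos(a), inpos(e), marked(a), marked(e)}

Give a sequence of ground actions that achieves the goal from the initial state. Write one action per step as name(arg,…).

1. tag(e,a)  →  {inpos(a), marked(a), marked(c), marked(e), near(a), near(e), on(a), on(c)}
2. tag(a,e)  →  {inpos(a), inpos(e), marked(a), marked(c), marked(e), near(a), near(e), on(c)}

tag(e,a); tag(a,e)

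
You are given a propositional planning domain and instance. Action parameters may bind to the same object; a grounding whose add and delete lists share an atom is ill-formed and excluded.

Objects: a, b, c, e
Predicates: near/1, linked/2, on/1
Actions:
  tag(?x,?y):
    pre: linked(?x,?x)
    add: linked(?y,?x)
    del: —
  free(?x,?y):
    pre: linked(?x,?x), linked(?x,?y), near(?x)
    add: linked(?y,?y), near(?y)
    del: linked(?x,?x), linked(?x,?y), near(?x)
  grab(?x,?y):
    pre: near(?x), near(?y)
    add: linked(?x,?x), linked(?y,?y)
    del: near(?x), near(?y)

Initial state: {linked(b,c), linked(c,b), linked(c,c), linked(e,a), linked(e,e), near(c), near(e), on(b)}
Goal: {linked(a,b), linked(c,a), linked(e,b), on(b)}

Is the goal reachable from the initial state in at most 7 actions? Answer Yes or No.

Yes

1. free(c,b)  →  {linked(b,b), linked(b,c), linked(e,a), linked(e,e), near(b), near(e), on(b)}
2. tag(b,a)  →  {linked(a,b), linked(b,b), linked(b,c), linked(e,a), linked(e,e), near(b), near(e), on(b)}
3. tag(b,e)  →  {linked(a,b), linked(b,b), linked(b,c), linked(e,a), linked(e,b), linked(e,e), near(b), near(e), on(b)}
4. free(e,a)  →  {linked(a,a), linked(a,b), linked(b,b), linked(b,c), linked(e,b), near(a), near(b), on(b)}
5. tag(a,c)  →  {linked(a,a), linked(a,b), linked(b,b), linked(b,c), linked(c,a), linked(e,b), near(a), near(b), on(b)}
optimal plan length = 5; 5 ≤ 7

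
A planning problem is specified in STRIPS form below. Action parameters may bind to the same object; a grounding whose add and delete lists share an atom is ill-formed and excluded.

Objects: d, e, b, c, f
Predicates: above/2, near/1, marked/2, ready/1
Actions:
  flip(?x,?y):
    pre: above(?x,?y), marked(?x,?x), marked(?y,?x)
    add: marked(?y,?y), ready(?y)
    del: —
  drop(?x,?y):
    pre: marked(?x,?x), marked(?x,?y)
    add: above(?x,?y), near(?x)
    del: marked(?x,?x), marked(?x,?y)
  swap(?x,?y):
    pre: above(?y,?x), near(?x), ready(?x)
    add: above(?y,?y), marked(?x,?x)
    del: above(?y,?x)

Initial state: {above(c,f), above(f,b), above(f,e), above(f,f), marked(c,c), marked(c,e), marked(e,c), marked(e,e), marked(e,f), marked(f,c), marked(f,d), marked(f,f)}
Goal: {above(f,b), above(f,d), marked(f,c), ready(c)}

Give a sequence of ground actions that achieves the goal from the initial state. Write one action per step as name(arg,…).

1. flip(c,f)  →  {above(c,f), above(f,b), above(f,e), above(f,f), marked(c,c), marked(c,e), marked(e,c), marked(e,e), marked(e,f), marked(f,c), marked(f,d), marked(f,f), ready(f)}
2. drop(f,d)  →  {above(c,f), above(f,b), above(f,d), above(f,e), above(f,f), marked(c,c), marked(c,e), marked(e,c), marked(e,e), marked(e,f), marked(f,c), near(f), ready(f)}
3. swap(f,c)  →  {above(c,c), above(f,b), above(f,d), above(f,e), above(f,f), marked(c,c), marked(c,e), marked(e,c), marked(e,e), marked(e,f), marked(f,c), marked(f,f), near(f), ready(f)}
4. flip(c,c)  →  {above(c,c), above(f,b), above(f,d), above(f,e), above(f,f), marked(c,c), marked(c,e), marked(e,c), marked(e,e), marked(e,f), marked(f,c), marked(f,f), near(f), ready(c), ready(f)}

flip(c,f); drop(f,d); swap(f,c); flip(c,c)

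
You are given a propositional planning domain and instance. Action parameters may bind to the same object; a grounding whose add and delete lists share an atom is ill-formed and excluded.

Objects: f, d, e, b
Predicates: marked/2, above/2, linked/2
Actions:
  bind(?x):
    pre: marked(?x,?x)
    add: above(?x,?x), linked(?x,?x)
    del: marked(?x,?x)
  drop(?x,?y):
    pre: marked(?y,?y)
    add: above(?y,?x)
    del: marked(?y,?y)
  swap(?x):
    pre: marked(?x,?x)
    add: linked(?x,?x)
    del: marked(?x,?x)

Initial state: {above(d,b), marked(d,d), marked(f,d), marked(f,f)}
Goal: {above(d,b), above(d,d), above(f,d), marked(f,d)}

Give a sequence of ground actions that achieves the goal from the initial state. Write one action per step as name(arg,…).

bind(d); drop(d,f)

1. bind(d)  →  {above(d,b), above(d,d), linked(d,d), marked(f,d), marked(f,f)}
2. drop(d,f)  →  {above(d,b), above(d,d), above(f,d), linked(d,d), marked(f,d)}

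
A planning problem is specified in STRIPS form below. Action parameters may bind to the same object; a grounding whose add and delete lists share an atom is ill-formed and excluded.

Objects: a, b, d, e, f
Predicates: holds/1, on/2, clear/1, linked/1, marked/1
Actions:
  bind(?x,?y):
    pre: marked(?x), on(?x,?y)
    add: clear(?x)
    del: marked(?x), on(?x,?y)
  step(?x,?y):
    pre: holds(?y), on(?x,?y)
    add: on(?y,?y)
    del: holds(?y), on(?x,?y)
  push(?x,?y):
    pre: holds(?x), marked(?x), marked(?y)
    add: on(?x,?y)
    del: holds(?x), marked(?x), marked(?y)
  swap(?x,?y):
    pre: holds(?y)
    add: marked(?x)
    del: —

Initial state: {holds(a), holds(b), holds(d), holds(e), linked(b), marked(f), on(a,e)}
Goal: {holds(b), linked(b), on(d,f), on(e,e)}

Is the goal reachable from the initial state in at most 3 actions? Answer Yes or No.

Yes

1. step(a,e)  →  {holds(a), holds(b), holds(d), linked(b), marked(f), on(e,e)}
2. swap(d,a)  →  {holds(a), holds(b), holds(d), linked(b), marked(d), marked(f), on(e,e)}
3. push(d,f)  →  {holds(a), holds(b), linked(b), on(d,f), on(e,e)}
optimal plan length = 3; 3 ≤ 3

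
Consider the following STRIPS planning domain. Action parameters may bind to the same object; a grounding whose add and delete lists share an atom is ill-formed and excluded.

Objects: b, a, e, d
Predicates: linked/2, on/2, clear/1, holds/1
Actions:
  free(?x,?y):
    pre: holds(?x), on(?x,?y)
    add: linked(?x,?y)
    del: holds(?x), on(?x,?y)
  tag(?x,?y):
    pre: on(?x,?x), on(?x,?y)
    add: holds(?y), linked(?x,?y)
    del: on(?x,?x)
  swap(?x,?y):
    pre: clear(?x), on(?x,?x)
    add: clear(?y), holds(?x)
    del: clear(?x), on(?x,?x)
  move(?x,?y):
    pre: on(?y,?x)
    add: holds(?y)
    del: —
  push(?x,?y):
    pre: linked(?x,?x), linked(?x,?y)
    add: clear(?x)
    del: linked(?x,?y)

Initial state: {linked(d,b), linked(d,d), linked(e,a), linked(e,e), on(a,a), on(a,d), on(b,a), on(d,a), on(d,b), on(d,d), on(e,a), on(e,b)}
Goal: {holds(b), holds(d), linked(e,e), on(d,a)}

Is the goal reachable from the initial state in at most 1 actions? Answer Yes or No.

No

1. tag(a,d)  →  {holds(d), linked(a,d), linked(d,b), linked(d,d), linked(e,a), linked(e,e), on(a,d), on(b,a), on(d,a), on(d,b), on(d,d), on(e,a), on(e,b)}
2. tag(d,b)  →  {holds(b), holds(d), linked(a,d), linked(d,b), linked(d,d), linked(e,a), linked(e,e), on(a,d), on(b,a), on(d,a), on(d,b), on(e,a), on(e,b)}
optimal plan length = 2; 2 > 1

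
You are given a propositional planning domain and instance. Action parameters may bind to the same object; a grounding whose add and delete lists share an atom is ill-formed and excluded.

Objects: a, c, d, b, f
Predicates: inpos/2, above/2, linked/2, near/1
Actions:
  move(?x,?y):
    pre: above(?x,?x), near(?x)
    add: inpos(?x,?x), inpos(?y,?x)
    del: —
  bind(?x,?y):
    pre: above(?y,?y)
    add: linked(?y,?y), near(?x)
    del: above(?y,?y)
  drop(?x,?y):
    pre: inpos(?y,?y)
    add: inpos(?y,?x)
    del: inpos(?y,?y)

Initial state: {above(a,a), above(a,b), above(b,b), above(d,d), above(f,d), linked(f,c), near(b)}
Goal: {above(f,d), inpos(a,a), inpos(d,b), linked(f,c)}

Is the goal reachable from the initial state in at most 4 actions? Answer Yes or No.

Yes

1. move(b,d)  →  {above(a,a), above(a,b), above(b,b), above(d,d), above(f,d), inpos(b,b), inpos(d,b), linked(f,c), near(b)}
2. bind(a,d)  →  {above(a,a), above(a,b), above(b,b), above(f,d), inpos(b,b), inpos(d,b), linked(d,d), linked(f,c), near(a), near(b)}
3. move(a,a)  →  {above(a,a), above(a,b), above(b,b), above(f,d), inpos(a,a), inpos(b,b), inpos(d,b), linked(d,d), linked(f,c), near(a), near(b)}
optimal plan length = 3; 3 ≤ 4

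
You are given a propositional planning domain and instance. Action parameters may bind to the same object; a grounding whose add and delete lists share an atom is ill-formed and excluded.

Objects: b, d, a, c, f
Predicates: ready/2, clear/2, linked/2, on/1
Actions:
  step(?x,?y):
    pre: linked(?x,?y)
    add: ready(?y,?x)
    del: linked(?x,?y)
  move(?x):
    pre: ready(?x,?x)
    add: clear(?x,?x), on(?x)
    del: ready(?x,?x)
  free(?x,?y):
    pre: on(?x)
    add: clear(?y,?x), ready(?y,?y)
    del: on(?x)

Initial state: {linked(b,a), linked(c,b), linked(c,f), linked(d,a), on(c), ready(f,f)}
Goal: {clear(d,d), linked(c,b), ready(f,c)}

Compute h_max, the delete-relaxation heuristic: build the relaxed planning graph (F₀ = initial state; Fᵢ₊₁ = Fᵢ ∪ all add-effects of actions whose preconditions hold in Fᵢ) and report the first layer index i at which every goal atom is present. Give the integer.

F0 = init (6 atoms)
F1 = F0 ∪ {clear(a,c), clear(b,c), clear(c,c), clear(d,c), clear(f,c), clear(f,f), on(f), ready(a,a), ready(a,b), ready(a,d), ready(b,b), ready(b,c), ready(c,c), ready(d,d), ready(f,c)}  (21 atoms)
F2 = F1 ∪ {clear(a,a), clear(a,f), clear(b,b), clear(b,f), clear(c,f), clear(d,d), clear(d,f), on(a), on(b), on(d)}  (31 atoms)
goal ⊆ F2  ⇒  h_max = 2

2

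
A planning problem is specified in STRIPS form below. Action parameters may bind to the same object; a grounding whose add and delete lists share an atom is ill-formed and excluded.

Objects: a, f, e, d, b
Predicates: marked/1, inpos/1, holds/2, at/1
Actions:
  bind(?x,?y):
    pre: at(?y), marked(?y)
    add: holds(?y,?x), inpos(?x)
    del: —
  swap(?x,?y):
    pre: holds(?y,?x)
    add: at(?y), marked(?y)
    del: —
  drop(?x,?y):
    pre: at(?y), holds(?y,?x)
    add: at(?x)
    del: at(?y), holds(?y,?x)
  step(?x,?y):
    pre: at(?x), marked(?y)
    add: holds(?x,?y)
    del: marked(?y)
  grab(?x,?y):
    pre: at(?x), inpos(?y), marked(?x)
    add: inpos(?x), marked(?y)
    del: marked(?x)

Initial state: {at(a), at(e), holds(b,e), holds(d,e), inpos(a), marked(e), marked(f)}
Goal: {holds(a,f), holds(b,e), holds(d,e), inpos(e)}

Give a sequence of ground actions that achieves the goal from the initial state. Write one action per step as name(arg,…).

1. bind(e,e)  →  {at(a), at(e), holds(b,e), holds(d,e), holds(e,e), inpos(a), inpos(e), marked(e), marked(f)}
2. step(a,f)  →  {at(a), at(e), holds(a,f), holds(b,e), holds(d,e), holds(e,e), inpos(a), inpos(e), marked(e)}

bind(e,e); step(a,f)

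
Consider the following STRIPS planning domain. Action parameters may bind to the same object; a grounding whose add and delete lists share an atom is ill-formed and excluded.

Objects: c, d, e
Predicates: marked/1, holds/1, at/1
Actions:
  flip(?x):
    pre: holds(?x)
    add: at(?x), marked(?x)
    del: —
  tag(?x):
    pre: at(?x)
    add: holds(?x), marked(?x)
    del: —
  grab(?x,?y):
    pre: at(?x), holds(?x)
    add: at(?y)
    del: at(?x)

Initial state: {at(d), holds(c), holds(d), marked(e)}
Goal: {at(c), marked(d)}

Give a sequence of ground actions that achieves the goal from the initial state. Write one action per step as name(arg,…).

flip(c); flip(d)

1. flip(c)  →  {at(c), at(d), holds(c), holds(d), marked(c), marked(e)}
2. flip(d)  →  {at(c), at(d), holds(c), holds(d), marked(c), marked(d), marked(e)}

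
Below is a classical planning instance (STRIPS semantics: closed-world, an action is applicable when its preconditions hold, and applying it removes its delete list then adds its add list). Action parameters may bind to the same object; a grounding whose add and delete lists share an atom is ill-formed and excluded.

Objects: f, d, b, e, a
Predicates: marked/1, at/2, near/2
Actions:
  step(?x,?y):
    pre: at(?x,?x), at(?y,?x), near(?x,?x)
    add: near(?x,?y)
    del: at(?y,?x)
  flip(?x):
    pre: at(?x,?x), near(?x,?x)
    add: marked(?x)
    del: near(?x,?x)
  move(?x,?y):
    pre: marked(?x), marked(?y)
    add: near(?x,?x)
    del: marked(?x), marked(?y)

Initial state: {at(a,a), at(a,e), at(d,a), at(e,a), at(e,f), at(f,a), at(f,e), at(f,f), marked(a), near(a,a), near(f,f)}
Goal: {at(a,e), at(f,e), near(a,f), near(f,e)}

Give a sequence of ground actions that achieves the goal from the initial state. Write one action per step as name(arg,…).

step(f,e); step(a,f)

1. step(f,e)  →  {at(a,a), at(a,e), at(d,a), at(e,a), at(f,a), at(f,e), at(f,f), marked(a), near(a,a), near(f,e), near(f,f)}
2. step(a,f)  →  {at(a,a), at(a,e), at(d,a), at(e,a), at(f,e), at(f,f), marked(a), near(a,a), near(a,f), near(f,e), near(f,f)}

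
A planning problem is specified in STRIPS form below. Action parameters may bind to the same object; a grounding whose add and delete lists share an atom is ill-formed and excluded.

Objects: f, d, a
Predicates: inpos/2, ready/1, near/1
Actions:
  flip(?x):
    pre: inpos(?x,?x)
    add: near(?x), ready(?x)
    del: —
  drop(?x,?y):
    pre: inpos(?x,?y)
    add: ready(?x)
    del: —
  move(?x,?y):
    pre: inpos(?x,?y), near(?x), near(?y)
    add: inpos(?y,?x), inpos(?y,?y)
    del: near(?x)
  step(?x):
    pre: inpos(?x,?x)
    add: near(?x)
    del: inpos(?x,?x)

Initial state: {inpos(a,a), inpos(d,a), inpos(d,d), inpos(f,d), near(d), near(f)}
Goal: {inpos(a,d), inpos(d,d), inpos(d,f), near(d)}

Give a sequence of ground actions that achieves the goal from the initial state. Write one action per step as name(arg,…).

1. flip(a)  →  {inpos(a,a), inpos(d,a), inpos(d,d), inpos(f,d), near(a), near(d), near(f), ready(a)}
2. move(f,d)  →  {inpos(a,a), inpos(d,a), inpos(d,d), inpos(d,f), inpos(f,d), near(a), near(d), ready(a)}
3. move(d,a)  →  {inpos(a,a), inpos(a,d), inpos(d,a), inpos(d,d), inpos(d,f), inpos(f,d), near(a), ready(a)}
4. flip(d)  →  {inpos(a,a), inpos(a,d), inpos(d,a), inpos(d,d), inpos(d,f), inpos(f,d), near(a), near(d), ready(a), ready(d)}

flip(a); move(f,d); move(d,a); flip(d)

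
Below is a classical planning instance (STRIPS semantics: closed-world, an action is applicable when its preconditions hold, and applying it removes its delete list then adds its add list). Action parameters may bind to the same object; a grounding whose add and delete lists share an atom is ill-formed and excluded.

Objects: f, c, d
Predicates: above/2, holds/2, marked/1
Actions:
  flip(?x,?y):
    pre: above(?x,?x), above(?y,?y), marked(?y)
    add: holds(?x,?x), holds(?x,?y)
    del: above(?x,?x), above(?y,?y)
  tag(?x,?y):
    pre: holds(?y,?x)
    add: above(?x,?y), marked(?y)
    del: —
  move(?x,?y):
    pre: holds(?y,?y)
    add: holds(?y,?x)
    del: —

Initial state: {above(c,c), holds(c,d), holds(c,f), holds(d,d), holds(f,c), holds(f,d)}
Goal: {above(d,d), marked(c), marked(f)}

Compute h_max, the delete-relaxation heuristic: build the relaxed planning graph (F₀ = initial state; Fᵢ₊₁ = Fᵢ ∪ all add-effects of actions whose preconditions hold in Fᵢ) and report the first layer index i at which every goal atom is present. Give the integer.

1

F0 = init (6 atoms)
F1 = F0 ∪ {above(c,f), above(d,c), above(d,d), above(d,f), above(f,c), holds(d,c), holds(d,f), marked(c), marked(d), marked(f)}  (16 atoms)
goal ⊆ F1  ⇒  h_max = 1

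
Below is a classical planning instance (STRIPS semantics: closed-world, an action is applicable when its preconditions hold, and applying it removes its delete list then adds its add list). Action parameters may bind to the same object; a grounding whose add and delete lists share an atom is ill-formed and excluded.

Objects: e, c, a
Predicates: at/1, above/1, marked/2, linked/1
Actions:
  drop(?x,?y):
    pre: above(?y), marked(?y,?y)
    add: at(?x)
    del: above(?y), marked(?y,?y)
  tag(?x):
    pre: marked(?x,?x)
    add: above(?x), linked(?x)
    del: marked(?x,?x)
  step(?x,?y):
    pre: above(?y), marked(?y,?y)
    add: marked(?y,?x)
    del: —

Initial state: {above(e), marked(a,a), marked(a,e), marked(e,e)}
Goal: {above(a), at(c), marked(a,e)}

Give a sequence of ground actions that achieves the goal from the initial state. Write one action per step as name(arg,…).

drop(c,e); tag(a)

1. drop(c,e)  →  {at(c), marked(a,a), marked(a,e)}
2. tag(a)  →  {above(a), at(c), linked(a), marked(a,e)}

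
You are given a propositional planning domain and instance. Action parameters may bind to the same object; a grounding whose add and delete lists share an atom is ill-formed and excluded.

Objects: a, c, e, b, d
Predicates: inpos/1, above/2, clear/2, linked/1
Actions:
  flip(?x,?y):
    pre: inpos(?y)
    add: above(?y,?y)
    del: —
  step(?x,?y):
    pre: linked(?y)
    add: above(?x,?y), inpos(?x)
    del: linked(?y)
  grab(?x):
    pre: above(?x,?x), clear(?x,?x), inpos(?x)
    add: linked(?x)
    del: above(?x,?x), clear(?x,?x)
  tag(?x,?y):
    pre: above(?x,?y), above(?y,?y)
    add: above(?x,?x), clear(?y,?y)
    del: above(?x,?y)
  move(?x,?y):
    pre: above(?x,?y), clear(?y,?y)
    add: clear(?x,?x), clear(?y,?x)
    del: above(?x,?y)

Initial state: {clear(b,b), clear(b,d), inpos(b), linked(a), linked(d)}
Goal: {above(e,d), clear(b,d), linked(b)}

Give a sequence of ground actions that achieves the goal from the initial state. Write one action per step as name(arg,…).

flip(a,b); step(e,d); grab(b)

1. flip(a,b)  →  {above(b,b), clear(b,b), clear(b,d), inpos(b), linked(a), linked(d)}
2. step(e,d)  →  {above(b,b), above(e,d), clear(b,b), clear(b,d), inpos(b), inpos(e), linked(a)}
3. grab(b)  →  {above(e,d), clear(b,d), inpos(b), inpos(e), linked(a), linked(b)}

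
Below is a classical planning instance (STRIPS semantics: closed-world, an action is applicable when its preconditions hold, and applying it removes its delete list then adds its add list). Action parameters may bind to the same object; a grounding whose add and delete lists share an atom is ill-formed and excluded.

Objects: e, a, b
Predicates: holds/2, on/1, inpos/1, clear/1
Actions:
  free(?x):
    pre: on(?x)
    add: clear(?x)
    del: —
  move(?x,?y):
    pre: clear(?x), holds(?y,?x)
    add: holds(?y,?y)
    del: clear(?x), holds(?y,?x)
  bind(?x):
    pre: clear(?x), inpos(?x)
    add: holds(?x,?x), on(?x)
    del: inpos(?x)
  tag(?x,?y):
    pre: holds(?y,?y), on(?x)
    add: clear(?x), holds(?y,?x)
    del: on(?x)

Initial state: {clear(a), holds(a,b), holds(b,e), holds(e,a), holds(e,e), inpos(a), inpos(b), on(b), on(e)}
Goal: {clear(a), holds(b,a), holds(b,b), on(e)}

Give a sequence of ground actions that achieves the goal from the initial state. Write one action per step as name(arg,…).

free(e); move(e,b); bind(a); tag(a,b)

1. free(e)  →  {clear(a), clear(e), holds(a,b), holds(b,e), holds(e,a), holds(e,e), inpos(a), inpos(b), on(b), on(e)}
2. move(e,b)  →  {clear(a), holds(a,b), holds(b,b), holds(e,a), holds(e,e), inpos(a), inpos(b), on(b), on(e)}
3. bind(a)  →  {clear(a), holds(a,a), holds(a,b), holds(b,b), holds(e,a), holds(e,e), inpos(b), on(a), on(b), on(e)}
4. tag(a,b)  →  {clear(a), holds(a,a), holds(a,b), holds(b,a), holds(b,b), holds(e,a), holds(e,e), inpos(b), on(b), on(e)}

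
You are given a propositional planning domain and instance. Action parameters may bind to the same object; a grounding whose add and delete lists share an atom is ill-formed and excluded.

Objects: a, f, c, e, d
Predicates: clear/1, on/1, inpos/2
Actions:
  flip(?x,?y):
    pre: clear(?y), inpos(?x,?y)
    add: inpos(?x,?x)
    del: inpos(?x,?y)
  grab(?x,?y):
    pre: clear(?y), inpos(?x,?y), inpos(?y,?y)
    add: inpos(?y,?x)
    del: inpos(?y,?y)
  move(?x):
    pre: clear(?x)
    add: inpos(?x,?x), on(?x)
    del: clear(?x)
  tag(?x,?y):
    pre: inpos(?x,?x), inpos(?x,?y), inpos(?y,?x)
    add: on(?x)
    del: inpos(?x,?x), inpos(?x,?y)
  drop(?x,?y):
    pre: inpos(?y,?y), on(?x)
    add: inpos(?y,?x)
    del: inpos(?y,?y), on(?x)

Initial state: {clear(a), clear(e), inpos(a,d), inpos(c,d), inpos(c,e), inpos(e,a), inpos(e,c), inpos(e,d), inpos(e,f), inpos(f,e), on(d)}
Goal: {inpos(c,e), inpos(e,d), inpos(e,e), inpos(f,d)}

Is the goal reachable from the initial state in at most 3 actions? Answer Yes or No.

Yes

1. flip(f,e)  →  {clear(a), clear(e), inpos(a,d), inpos(c,d), inpos(c,e), inpos(e,a), inpos(e,c), inpos(e,d), inpos(e,f), inpos(f,f), on(d)}
2. flip(e,a)  →  {clear(a), clear(e), inpos(a,d), inpos(c,d), inpos(c,e), inpos(e,c), inpos(e,d), inpos(e,e), inpos(e,f), inpos(f,f), on(d)}
3. drop(d,f)  →  {clear(a), clear(e), inpos(a,d), inpos(c,d), inpos(c,e), inpos(e,c), inpos(e,d), inpos(e,e), inpos(e,f), inpos(f,d)}
optimal plan length = 3; 3 ≤ 3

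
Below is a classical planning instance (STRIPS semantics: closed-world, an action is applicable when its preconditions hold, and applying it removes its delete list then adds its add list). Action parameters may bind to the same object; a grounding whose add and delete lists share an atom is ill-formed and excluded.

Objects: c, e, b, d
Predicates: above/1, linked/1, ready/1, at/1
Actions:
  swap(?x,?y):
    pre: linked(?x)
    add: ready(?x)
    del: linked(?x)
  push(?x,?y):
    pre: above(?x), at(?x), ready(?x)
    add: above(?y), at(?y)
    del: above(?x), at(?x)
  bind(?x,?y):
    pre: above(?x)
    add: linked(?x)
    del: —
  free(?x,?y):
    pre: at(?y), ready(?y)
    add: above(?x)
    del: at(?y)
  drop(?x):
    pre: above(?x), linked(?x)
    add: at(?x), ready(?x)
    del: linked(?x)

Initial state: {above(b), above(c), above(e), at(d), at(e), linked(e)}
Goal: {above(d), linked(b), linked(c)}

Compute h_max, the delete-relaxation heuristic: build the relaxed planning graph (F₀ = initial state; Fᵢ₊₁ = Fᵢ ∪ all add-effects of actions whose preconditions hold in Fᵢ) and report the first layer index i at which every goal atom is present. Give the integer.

2

F0 = init (6 atoms)
F1 = F0 ∪ {linked(b), linked(c), ready(e)}  (9 atoms)
F2 = F1 ∪ {above(d), at(b), at(c), ready(b), ready(c)}  (14 atoms)
goal ⊆ F2  ⇒  h_max = 2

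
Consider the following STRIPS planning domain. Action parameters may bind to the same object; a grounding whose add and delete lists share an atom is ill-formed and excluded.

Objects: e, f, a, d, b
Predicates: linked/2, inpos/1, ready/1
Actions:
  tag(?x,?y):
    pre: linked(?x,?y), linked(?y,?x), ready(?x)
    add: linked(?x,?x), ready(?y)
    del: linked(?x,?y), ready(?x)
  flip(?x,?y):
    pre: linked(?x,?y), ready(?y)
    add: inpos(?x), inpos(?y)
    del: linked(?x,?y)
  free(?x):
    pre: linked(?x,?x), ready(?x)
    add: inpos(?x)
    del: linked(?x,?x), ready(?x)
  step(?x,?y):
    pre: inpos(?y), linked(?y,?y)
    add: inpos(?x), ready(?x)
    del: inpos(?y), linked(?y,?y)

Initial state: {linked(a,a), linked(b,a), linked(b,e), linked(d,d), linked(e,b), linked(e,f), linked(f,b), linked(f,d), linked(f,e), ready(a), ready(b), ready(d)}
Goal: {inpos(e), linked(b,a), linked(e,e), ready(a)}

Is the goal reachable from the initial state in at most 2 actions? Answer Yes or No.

1. flip(f,d)  →  {inpos(d), inpos(f), linked(a,a), linked(b,a), linked(b,e), linked(d,d), linked(e,b), linked(e,f), linked(f,b), linked(f,e), ready(a), ready(b), ready(d)}
2. step(e,d)  →  {inpos(e), inpos(f), linked(a,a), linked(b,a), linked(b,e), linked(e,b), linked(e,f), linked(f,b), linked(f,e), ready(a), ready(b), ready(d), ready(e)}
3. tag(e,f)  →  {inpos(e), inpos(f), linked(a,a), linked(b,a), linked(b,e), linked(e,b), linked(e,e), linked(f,b), linked(f,e), ready(a), ready(b), ready(d), ready(f)}
optimal plan length = 3; 3 > 2

No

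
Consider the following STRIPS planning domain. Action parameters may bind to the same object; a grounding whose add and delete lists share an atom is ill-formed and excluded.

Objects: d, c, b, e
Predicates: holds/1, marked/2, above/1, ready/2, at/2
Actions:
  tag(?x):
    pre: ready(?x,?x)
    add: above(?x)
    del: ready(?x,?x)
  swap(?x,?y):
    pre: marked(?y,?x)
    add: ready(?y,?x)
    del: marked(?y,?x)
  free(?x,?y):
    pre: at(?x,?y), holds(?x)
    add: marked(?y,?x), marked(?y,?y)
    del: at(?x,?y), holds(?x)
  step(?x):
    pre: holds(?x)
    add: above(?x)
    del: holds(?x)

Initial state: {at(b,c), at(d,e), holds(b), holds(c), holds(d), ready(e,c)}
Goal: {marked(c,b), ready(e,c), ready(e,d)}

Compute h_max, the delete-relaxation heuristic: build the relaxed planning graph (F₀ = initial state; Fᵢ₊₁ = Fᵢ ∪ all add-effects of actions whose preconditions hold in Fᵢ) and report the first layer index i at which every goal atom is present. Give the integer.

F0 = init (6 atoms)
F1 = F0 ∪ {above(b), above(c), above(d), marked(c,b), marked(c,c), marked(e,d), marked(e,e)}  (13 atoms)
F2 = F1 ∪ {ready(c,b), ready(c,c), ready(e,d), ready(e,e)}  (17 atoms)
goal ⊆ F2  ⇒  h_max = 2

2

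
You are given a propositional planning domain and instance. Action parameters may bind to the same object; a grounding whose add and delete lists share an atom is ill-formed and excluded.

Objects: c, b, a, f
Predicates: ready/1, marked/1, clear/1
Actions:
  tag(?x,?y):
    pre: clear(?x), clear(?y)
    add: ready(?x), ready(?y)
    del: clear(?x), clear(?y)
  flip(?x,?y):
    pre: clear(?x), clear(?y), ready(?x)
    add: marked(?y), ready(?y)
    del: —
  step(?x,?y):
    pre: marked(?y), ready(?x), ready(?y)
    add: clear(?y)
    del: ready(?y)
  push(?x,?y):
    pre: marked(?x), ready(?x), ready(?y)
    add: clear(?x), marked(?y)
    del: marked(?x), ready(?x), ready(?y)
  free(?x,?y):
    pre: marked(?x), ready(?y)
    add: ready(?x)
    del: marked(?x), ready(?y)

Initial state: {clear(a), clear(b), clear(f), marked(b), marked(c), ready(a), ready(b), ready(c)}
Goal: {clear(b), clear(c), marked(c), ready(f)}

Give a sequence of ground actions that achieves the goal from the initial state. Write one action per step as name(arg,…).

tag(a,f); step(c,c)

1. tag(a,f)  →  {clear(b), marked(b), marked(c), ready(a), ready(b), ready(c), ready(f)}
2. step(c,c)  →  {clear(b), clear(c), marked(b), marked(c), ready(a), ready(b), ready(f)}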